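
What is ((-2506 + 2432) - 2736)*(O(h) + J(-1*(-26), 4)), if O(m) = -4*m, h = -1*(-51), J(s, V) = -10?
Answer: 601340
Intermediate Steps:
h = 51
((-2506 + 2432) - 2736)*(O(h) + J(-1*(-26), 4)) = ((-2506 + 2432) - 2736)*(-4*51 - 10) = (-74 - 2736)*(-204 - 10) = -2810*(-214) = 601340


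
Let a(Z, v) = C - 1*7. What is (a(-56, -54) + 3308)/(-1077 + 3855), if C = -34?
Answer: 1089/926 ≈ 1.1760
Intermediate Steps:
a(Z, v) = -41 (a(Z, v) = -34 - 1*7 = -34 - 7 = -41)
(a(-56, -54) + 3308)/(-1077 + 3855) = (-41 + 3308)/(-1077 + 3855) = 3267/2778 = 3267*(1/2778) = 1089/926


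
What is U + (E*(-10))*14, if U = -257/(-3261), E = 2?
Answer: -912823/3261 ≈ -279.92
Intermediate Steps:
U = 257/3261 (U = -257*(-1/3261) = 257/3261 ≈ 0.078810)
U + (E*(-10))*14 = 257/3261 + (2*(-10))*14 = 257/3261 - 20*14 = 257/3261 - 280 = -912823/3261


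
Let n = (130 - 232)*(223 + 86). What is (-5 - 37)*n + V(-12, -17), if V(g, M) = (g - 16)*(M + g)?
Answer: 1324568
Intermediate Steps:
V(g, M) = (-16 + g)*(M + g)
n = -31518 (n = -102*309 = -31518)
(-5 - 37)*n + V(-12, -17) = (-5 - 37)*(-31518) + ((-12)² - 16*(-17) - 16*(-12) - 17*(-12)) = -42*(-31518) + (144 + 272 + 192 + 204) = 1323756 + 812 = 1324568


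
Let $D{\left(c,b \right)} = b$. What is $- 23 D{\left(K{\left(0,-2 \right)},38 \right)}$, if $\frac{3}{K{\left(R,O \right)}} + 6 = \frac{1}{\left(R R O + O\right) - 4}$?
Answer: $-874$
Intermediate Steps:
$K{\left(R,O \right)} = \frac{3}{-6 + \frac{1}{-4 + O + O R^{2}}}$ ($K{\left(R,O \right)} = \frac{3}{-6 + \frac{1}{\left(R R O + O\right) - 4}} = \frac{3}{-6 + \frac{1}{\left(R^{2} O + O\right) - 4}} = \frac{3}{-6 + \frac{1}{\left(O R^{2} + O\right) - 4}} = \frac{3}{-6 + \frac{1}{\left(O + O R^{2}\right) - 4}} = \frac{3}{-6 + \frac{1}{-4 + O + O R^{2}}}$)
$- 23 D{\left(K{\left(0,-2 \right)},38 \right)} = \left(-23\right) 38 = -874$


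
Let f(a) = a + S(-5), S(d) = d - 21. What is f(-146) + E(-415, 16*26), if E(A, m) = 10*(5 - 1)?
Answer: -132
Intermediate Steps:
E(A, m) = 40 (E(A, m) = 10*4 = 40)
S(d) = -21 + d
f(a) = -26 + a (f(a) = a + (-21 - 5) = a - 26 = -26 + a)
f(-146) + E(-415, 16*26) = (-26 - 146) + 40 = -172 + 40 = -132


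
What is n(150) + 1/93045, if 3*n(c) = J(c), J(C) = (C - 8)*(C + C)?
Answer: 1321239001/93045 ≈ 14200.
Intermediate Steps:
J(C) = 2*C*(-8 + C) (J(C) = (-8 + C)*(2*C) = 2*C*(-8 + C))
n(c) = 2*c*(-8 + c)/3 (n(c) = (2*c*(-8 + c))/3 = 2*c*(-8 + c)/3)
n(150) + 1/93045 = (⅔)*150*(-8 + 150) + 1/93045 = (⅔)*150*142 + 1/93045 = 14200 + 1/93045 = 1321239001/93045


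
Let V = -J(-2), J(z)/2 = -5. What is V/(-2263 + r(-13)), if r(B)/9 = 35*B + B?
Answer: -2/1295 ≈ -0.0015444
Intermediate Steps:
J(z) = -10 (J(z) = 2*(-5) = -10)
r(B) = 324*B (r(B) = 9*(35*B + B) = 9*(36*B) = 324*B)
V = 10 (V = -1*(-10) = 10)
V/(-2263 + r(-13)) = 10/(-2263 + 324*(-13)) = 10/(-2263 - 4212) = 10/(-6475) = -1/6475*10 = -2/1295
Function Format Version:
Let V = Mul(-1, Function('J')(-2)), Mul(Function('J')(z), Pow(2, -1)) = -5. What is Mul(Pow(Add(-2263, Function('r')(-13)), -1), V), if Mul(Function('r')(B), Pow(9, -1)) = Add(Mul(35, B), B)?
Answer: Rational(-2, 1295) ≈ -0.0015444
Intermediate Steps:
Function('J')(z) = -10 (Function('J')(z) = Mul(2, -5) = -10)
Function('r')(B) = Mul(324, B) (Function('r')(B) = Mul(9, Add(Mul(35, B), B)) = Mul(9, Mul(36, B)) = Mul(324, B))
V = 10 (V = Mul(-1, -10) = 10)
Mul(Pow(Add(-2263, Function('r')(-13)), -1), V) = Mul(Pow(Add(-2263, Mul(324, -13)), -1), 10) = Mul(Pow(Add(-2263, -4212), -1), 10) = Mul(Pow(-6475, -1), 10) = Mul(Rational(-1, 6475), 10) = Rational(-2, 1295)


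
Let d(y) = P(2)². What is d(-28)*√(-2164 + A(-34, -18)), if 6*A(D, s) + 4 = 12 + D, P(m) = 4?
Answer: 16*I*√19515/3 ≈ 745.05*I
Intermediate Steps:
A(D, s) = 4/3 + D/6 (A(D, s) = -⅔ + (12 + D)/6 = -⅔ + (2 + D/6) = 4/3 + D/6)
d(y) = 16 (d(y) = 4² = 16)
d(-28)*√(-2164 + A(-34, -18)) = 16*√(-2164 + (4/3 + (⅙)*(-34))) = 16*√(-2164 + (4/3 - 17/3)) = 16*√(-2164 - 13/3) = 16*√(-6505/3) = 16*(I*√19515/3) = 16*I*√19515/3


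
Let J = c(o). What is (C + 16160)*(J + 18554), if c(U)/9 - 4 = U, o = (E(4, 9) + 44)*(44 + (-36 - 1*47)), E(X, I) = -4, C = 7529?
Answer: 107784950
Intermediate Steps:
o = -1560 (o = (-4 + 44)*(44 + (-36 - 1*47)) = 40*(44 + (-36 - 47)) = 40*(44 - 83) = 40*(-39) = -1560)
c(U) = 36 + 9*U
J = -14004 (J = 36 + 9*(-1560) = 36 - 14040 = -14004)
(C + 16160)*(J + 18554) = (7529 + 16160)*(-14004 + 18554) = 23689*4550 = 107784950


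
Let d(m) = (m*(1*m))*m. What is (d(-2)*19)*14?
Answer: -2128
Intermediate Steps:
d(m) = m³ (d(m) = (m*m)*m = m²*m = m³)
(d(-2)*19)*14 = ((-2)³*19)*14 = -8*19*14 = -152*14 = -2128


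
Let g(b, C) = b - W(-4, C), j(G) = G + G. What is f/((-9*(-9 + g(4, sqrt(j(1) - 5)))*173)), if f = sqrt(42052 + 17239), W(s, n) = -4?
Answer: sqrt(59291)/1557 ≈ 0.15639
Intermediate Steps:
j(G) = 2*G
g(b, C) = 4 + b (g(b, C) = b - 1*(-4) = b + 4 = 4 + b)
f = sqrt(59291) ≈ 243.50
f/((-9*(-9 + g(4, sqrt(j(1) - 5)))*173)) = sqrt(59291)/((-9*(-9 + (4 + 4))*173)) = sqrt(59291)/((-9*(-9 + 8)*173)) = sqrt(59291)/((-9*(-1)*173)) = sqrt(59291)/((9*173)) = sqrt(59291)/1557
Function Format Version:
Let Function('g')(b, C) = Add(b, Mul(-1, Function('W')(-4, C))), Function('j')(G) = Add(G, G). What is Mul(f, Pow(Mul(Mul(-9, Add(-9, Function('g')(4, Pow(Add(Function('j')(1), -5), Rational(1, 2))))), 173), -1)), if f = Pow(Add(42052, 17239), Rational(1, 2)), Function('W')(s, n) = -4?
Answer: Mul(Rational(1, 1557), Pow(59291, Rational(1, 2))) ≈ 0.15639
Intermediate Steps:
Function('j')(G) = Mul(2, G)
Function('g')(b, C) = Add(4, b) (Function('g')(b, C) = Add(b, Mul(-1, -4)) = Add(b, 4) = Add(4, b))
f = Pow(59291, Rational(1, 2)) ≈ 243.50
Mul(f, Pow(Mul(Mul(-9, Add(-9, Function('g')(4, Pow(Add(Function('j')(1), -5), Rational(1, 2))))), 173), -1)) = Mul(Pow(59291, Rational(1, 2)), Pow(Mul(Mul(-9, Add(-9, Add(4, 4))), 173), -1)) = Mul(Pow(59291, Rational(1, 2)), Pow(Mul(Mul(-9, Add(-9, 8)), 173), -1)) = Mul(Pow(59291, Rational(1, 2)), Pow(Mul(Mul(-9, -1), 173), -1)) = Mul(Pow(59291, Rational(1, 2)), Pow(Mul(9, 173), -1)) = Mul(Pow(59291, Rational(1, 2)), Pow(1557, -1)) = Mul(Pow(59291, Rational(1, 2)), Rational(1, 1557)) = Mul(Rational(1, 1557), Pow(59291, Rational(1, 2)))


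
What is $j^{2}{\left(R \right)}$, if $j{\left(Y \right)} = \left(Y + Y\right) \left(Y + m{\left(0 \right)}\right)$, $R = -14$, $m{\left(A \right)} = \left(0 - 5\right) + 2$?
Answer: $226576$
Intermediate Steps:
$m{\left(A \right)} = -3$ ($m{\left(A \right)} = -5 + 2 = -3$)
$j{\left(Y \right)} = 2 Y \left(-3 + Y\right)$ ($j{\left(Y \right)} = \left(Y + Y\right) \left(Y - 3\right) = 2 Y \left(-3 + Y\right)$)
$j^{2}{\left(R \right)} = \left(2 \left(-14\right) \left(-3 - 14\right)\right)^{2} = \left(2 \left(-14\right) \left(-17\right)\right)^{2} = 476^{2} = 226576$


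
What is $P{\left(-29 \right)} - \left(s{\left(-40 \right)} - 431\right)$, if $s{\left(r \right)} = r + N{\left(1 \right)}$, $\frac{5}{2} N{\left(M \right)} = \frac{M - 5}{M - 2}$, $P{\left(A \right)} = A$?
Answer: $\frac{2202}{5} \approx 440.4$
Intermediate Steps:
$N{\left(M \right)} = \frac{2 \left(-5 + M\right)}{5 \left(-2 + M\right)}$ ($N{\left(M \right)} = \frac{2 \frac{M - 5}{M - 2}}{5} = \frac{2 \frac{-5 + M}{-2 + M}}{5} = \frac{2 \left(-5 + M\right)}{5 \left(-2 + M\right)}$)
$s{\left(r \right)} = \frac{8}{5} + r$ ($s{\left(r \right)} = r + \frac{2 \left(-5 + 1\right)}{5 \left(-2 + 1\right)} = r + \frac{2}{5} \frac{1}{-1} \left(-4\right) = r + \frac{2}{5} \left(-1\right) \left(-4\right) = r + \frac{8}{5} = \frac{8}{5} + r$)
$P{\left(-29 \right)} - \left(s{\left(-40 \right)} - 431\right) = -29 - \left(\left(\frac{8}{5} - 40\right) - 431\right) = -29 - \left(- \frac{192}{5} - 431\right) = -29 - - \frac{2347}{5} = -29 + \frac{2347}{5} = \frac{2202}{5}$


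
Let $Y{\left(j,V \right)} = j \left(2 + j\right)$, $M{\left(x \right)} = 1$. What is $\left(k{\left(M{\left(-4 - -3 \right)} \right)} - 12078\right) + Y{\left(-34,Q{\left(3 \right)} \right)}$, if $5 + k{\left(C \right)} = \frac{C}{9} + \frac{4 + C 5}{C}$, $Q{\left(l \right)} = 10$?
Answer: $- \frac{98873}{9} \approx -10986.0$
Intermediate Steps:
$k{\left(C \right)} = -5 + \frac{C}{9} + \frac{4 + 5 C}{C}$ ($k{\left(C \right)} = -5 + \left(\frac{C}{9} + \frac{4 + C 5}{C}\right) = -5 + \left(C \frac{1}{9} + \frac{4 + 5 C}{C}\right) = -5 + \left(\frac{C}{9} + \frac{4 + 5 C}{C}\right) = -5 + \frac{C}{9} + \frac{4 + 5 C}{C}$)
$\left(k{\left(M{\left(-4 - -3 \right)} \right)} - 12078\right) + Y{\left(-34,Q{\left(3 \right)} \right)} = \left(\left(\frac{4}{1} + \frac{1}{9} \cdot 1\right) - 12078\right) - 34 \left(2 - 34\right) = \left(\left(4 \cdot 1 + \frac{1}{9}\right) - 12078\right) - -1088 = \left(\left(4 + \frac{1}{9}\right) - 12078\right) + 1088 = \left(\frac{37}{9} - 12078\right) + 1088 = - \frac{108665}{9} + 1088 = - \frac{98873}{9}$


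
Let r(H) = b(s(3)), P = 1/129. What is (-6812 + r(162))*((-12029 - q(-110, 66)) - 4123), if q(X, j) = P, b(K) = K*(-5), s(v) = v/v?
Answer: 14203962553/129 ≈ 1.1011e+8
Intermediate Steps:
s(v) = 1
b(K) = -5*K
P = 1/129 ≈ 0.0077519
q(X, j) = 1/129
r(H) = -5 (r(H) = -5*1 = -5)
(-6812 + r(162))*((-12029 - q(-110, 66)) - 4123) = (-6812 - 5)*((-12029 - 1*1/129) - 4123) = -6817*((-12029 - 1/129) - 4123) = -6817*(-1551742/129 - 4123) = -6817*(-2083609/129) = 14203962553/129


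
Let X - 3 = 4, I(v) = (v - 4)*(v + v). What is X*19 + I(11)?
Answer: 287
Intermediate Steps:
I(v) = 2*v*(-4 + v) (I(v) = (-4 + v)*(2*v) = 2*v*(-4 + v))
X = 7 (X = 3 + 4 = 7)
X*19 + I(11) = 7*19 + 2*11*(-4 + 11) = 133 + 2*11*7 = 133 + 154 = 287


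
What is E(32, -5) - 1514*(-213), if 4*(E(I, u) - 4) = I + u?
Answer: 1289971/4 ≈ 3.2249e+5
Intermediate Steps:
E(I, u) = 4 + I/4 + u/4 (E(I, u) = 4 + (I + u)/4 = 4 + (I/4 + u/4) = 4 + I/4 + u/4)
E(32, -5) - 1514*(-213) = (4 + (1/4)*32 + (1/4)*(-5)) - 1514*(-213) = (4 + 8 - 5/4) + 322482 = 43/4 + 322482 = 1289971/4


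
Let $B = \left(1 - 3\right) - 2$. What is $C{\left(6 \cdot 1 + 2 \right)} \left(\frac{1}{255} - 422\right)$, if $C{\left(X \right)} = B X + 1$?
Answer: $\frac{3335879}{255} \approx 13082.0$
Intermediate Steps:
$B = -4$ ($B = -2 - 2 = -4$)
$C{\left(X \right)} = 1 - 4 X$ ($C{\left(X \right)} = - 4 X + 1 = 1 - 4 X$)
$C{\left(6 \cdot 1 + 2 \right)} \left(\frac{1}{255} - 422\right) = \left(1 - 4 \left(6 \cdot 1 + 2\right)\right) \left(\frac{1}{255} - 422\right) = \left(1 - 4 \left(6 + 2\right)\right) \left(\frac{1}{255} - 422\right) = \left(1 - 32\right) \left(- \frac{107609}{255}\right) = \left(-31\right) \left(- \frac{107609}{255}\right) = \frac{3335879}{255}$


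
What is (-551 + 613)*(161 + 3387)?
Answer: 219976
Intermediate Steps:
(-551 + 613)*(161 + 3387) = 62*3548 = 219976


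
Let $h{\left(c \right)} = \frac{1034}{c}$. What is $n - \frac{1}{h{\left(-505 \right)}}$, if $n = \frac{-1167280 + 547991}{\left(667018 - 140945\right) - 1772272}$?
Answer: $\frac{1269675321}{1288569766} \approx 0.98534$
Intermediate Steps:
$n = \frac{619289}{1246199}$ ($n = - \frac{619289}{\left(667018 - 140945\right) - 1772272} = - \frac{619289}{526073 - 1772272} = - \frac{619289}{-1246199} = \left(-619289\right) \left(- \frac{1}{1246199}\right) = \frac{619289}{1246199} \approx 0.49694$)
$n - \frac{1}{h{\left(-505 \right)}} = \frac{619289}{1246199} - \frac{1}{1034 \frac{1}{-505}} = \frac{619289}{1246199} - \frac{1}{1034 \left(- \frac{1}{505}\right)} = \frac{619289}{1246199} - \frac{1}{- \frac{1034}{505}} = \frac{619289}{1246199} - - \frac{505}{1034} = \frac{619289}{1246199} + \frac{505}{1034} = \frac{1269675321}{1288569766}$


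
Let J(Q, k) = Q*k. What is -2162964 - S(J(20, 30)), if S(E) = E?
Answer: -2163564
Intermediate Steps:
-2162964 - S(J(20, 30)) = -2162964 - 20*30 = -2162964 - 1*600 = -2162964 - 600 = -2163564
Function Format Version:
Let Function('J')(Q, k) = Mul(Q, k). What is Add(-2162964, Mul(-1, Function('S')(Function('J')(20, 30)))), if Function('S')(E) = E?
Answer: -2163564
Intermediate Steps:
Add(-2162964, Mul(-1, Function('S')(Function('J')(20, 30)))) = Add(-2162964, Mul(-1, Mul(20, 30))) = Add(-2162964, Mul(-1, 600)) = Add(-2162964, -600) = -2163564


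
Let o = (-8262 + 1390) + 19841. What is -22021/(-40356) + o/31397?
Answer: 63935279/66687228 ≈ 0.95873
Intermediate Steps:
o = 12969 (o = -6872 + 19841 = 12969)
-22021/(-40356) + o/31397 = -22021/(-40356) + 12969/31397 = -22021*(-1/40356) + 12969*(1/31397) = 1159/2124 + 12969/31397 = 63935279/66687228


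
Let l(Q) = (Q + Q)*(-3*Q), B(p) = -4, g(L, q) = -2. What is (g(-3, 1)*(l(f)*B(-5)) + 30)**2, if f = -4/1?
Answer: 544644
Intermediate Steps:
f = -4 (f = -4*1 = -4)
l(Q) = -6*Q**2 (l(Q) = (2*Q)*(-3*Q) = -6*Q**2)
(g(-3, 1)*(l(f)*B(-5)) + 30)**2 = (-2*(-6*(-4)**2)*(-4) + 30)**2 = (-2*(-6*16)*(-4) + 30)**2 = (-(-192)*(-4) + 30)**2 = (-2*384 + 30)**2 = (-768 + 30)**2 = (-738)**2 = 544644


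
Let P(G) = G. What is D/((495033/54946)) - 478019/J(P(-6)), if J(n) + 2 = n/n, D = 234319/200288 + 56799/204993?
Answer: 539760266874513955639/1129160316896304 ≈ 4.7802e+5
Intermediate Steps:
D = 6601101431/4561959776 (D = 234319*(1/200288) + 56799*(1/204993) = 234319/200288 + 6311/22777 = 6601101431/4561959776 ≈ 1.4470)
J(n) = -1 (J(n) = -2 + n/n = -2 + 1 = -1)
D/((495033/54946)) - 478019/J(P(-6)) = 6601101431/(4561959776*((495033/54946))) - 478019/(-1) = 6601101431/(4561959776*((495033*(1/54946)))) - 478019*(-1) = 6601101431/(4561959776*(495033/54946)) + 478019 = (6601101431/4561959776)*(54946/495033) + 478019 = 181352059613863/1129160316896304 + 478019 = 539760266874513955639/1129160316896304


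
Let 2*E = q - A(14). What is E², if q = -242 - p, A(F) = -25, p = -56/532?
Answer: 16982641/1444 ≈ 11761.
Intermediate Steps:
p = -2/19 (p = -56*1/532 = -2/19 ≈ -0.10526)
q = -4596/19 (q = -242 - 1*(-2/19) = -242 + 2/19 = -4596/19 ≈ -241.89)
E = -4121/38 (E = (-4596/19 - 1*(-25))/2 = (-4596/19 + 25)/2 = (½)*(-4121/19) = -4121/38 ≈ -108.45)
E² = (-4121/38)² = 16982641/1444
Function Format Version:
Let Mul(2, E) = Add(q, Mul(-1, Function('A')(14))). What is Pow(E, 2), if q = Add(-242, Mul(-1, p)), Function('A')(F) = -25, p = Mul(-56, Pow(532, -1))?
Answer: Rational(16982641, 1444) ≈ 11761.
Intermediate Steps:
p = Rational(-2, 19) (p = Mul(-56, Rational(1, 532)) = Rational(-2, 19) ≈ -0.10526)
q = Rational(-4596, 19) (q = Add(-242, Mul(-1, Rational(-2, 19))) = Add(-242, Rational(2, 19)) = Rational(-4596, 19) ≈ -241.89)
E = Rational(-4121, 38) (E = Mul(Rational(1, 2), Add(Rational(-4596, 19), Mul(-1, -25))) = Mul(Rational(1, 2), Add(Rational(-4596, 19), 25)) = Mul(Rational(1, 2), Rational(-4121, 19)) = Rational(-4121, 38) ≈ -108.45)
Pow(E, 2) = Pow(Rational(-4121, 38), 2) = Rational(16982641, 1444)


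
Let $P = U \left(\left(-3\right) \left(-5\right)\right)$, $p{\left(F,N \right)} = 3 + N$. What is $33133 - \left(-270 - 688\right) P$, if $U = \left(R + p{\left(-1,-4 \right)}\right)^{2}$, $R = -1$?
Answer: $90613$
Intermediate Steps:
$U = 4$ ($U = \left(-1 + \left(3 - 4\right)\right)^{2} = \left(-1 - 1\right)^{2} = \left(-2\right)^{2} = 4$)
$P = 60$ ($P = 4 \left(\left(-3\right) \left(-5\right)\right) = 4 \cdot 15 = 60$)
$33133 - \left(-270 - 688\right) P = 33133 - \left(-270 - 688\right) 60 = 33133 - \left(-958\right) 60 = 33133 - -57480 = 33133 + 57480 = 90613$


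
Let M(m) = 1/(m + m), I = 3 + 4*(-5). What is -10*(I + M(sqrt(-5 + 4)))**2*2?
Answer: -5775 - 340*I ≈ -5775.0 - 340.0*I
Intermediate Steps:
I = -17 (I = 3 - 20 = -17)
M(m) = 1/(2*m)
-10*(I + M(sqrt(-5 + 4)))**2*2 = -10*(-17 + 1/(2*(sqrt(-5 + 4))))**2*2 = -10*(-17 + 1/(2*(sqrt(-1))))**2*2 = -10*(-17 + 1/(2*I))**2*2 = -10*(-17 + (-I)/2)**2*2 = -10*(-17 - I/2)**2*2 = -20*(-17 - I/2)**2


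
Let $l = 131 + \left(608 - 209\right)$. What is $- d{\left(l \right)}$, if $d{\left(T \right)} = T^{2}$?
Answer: $-280900$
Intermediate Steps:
$l = 530$ ($l = 131 + \left(608 - 209\right) = 131 + 399 = 530$)
$- d{\left(l \right)} = - 530^{2} = \left(-1\right) 280900 = -280900$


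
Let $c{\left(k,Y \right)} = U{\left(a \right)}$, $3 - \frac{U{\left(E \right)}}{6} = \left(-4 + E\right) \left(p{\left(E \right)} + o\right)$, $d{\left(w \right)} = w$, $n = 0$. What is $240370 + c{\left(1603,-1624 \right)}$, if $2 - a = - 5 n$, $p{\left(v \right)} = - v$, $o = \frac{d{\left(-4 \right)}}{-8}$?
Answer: $240370$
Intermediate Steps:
$o = \frac{1}{2}$ ($o = - \frac{4}{-8} = \left(-4\right) \left(- \frac{1}{8}\right) = \frac{1}{2} \approx 0.5$)
$a = 2$ ($a = 2 - \left(-5\right) 0 = 2 - 0 = 2 + 0 = 2$)
$U{\left(E \right)} = 18 - 6 \left(\frac{1}{2} - E\right) \left(-4 + E\right)$ ($U{\left(E \right)} = 18 - 6 \left(-4 + E\right) \left(- E + \frac{1}{2}\right) = 18 - 6 \left(-4 + E\right) \left(\frac{1}{2} - E\right) = 18 - 6 \left(\frac{1}{2} - E\right) \left(-4 + E\right)$)
$c{\left(k,Y \right)} = 0$ ($c{\left(k,Y \right)} = 30 - 54 + 6 \cdot 2^{2} = 30 - 54 + 6 \cdot 4 = 30 - 54 + 24 = 0$)
$240370 + c{\left(1603,-1624 \right)} = 240370 + 0 = 240370$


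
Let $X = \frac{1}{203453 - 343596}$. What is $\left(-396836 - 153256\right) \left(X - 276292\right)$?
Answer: $\frac{21299776642207644}{140143} \approx 1.5199 \cdot 10^{11}$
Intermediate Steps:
$X = - \frac{1}{140143}$ ($X = \frac{1}{-140143} = - \frac{1}{140143} \approx -7.1356 \cdot 10^{-6}$)
$\left(-396836 - 153256\right) \left(X - 276292\right) = \left(-396836 - 153256\right) \left(- \frac{1}{140143} - 276292\right) = \left(-550092\right) \left(- \frac{38720389757}{140143}\right) = \frac{21299776642207644}{140143}$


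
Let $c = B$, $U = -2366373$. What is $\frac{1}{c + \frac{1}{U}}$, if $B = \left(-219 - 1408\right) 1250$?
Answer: $- \frac{2366373}{4812611088751} \approx -4.917 \cdot 10^{-7}$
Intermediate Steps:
$B = -2033750$ ($B = \left(-1627\right) 1250 = -2033750$)
$c = -2033750$
$\frac{1}{c + \frac{1}{U}} = \frac{1}{-2033750 + \frac{1}{-2366373}} = \frac{1}{-2033750 - \frac{1}{2366373}} = \frac{1}{- \frac{4812611088751}{2366373}} = - \frac{2366373}{4812611088751}$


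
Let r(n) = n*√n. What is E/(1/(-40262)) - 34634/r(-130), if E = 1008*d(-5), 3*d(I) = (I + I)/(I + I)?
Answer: -13528032 - 17317*I*√130/8450 ≈ -1.3528e+7 - 23.366*I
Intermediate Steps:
d(I) = ⅓ (d(I) = ((I + I)/(I + I))/3 = ((2*I)/((2*I)))/3 = ((2*I)*(1/(2*I)))/3 = (⅓)*1 = ⅓)
r(n) = n^(3/2)
E = 336 (E = 1008*(⅓) = 336)
E/(1/(-40262)) - 34634/r(-130) = 336/(1/(-40262)) - 34634*I*√130/16900 = 336/(-1/40262) - 34634*I*√130/16900 = 336*(-40262) - 17317*I*√130/8450 = -13528032 - 17317*I*√130/8450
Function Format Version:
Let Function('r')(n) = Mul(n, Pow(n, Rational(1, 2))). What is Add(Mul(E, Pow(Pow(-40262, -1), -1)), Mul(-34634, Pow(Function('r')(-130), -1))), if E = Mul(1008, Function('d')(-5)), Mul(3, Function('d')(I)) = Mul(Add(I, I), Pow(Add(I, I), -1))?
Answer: Add(-13528032, Mul(Rational(-17317, 8450), I, Pow(130, Rational(1, 2)))) ≈ Add(-1.3528e+7, Mul(-23.366, I))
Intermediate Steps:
Function('d')(I) = Rational(1, 3) (Function('d')(I) = Mul(Rational(1, 3), Mul(Add(I, I), Pow(Add(I, I), -1))) = Mul(Rational(1, 3), Mul(Mul(2, I), Pow(Mul(2, I), -1))) = Mul(Rational(1, 3), Mul(Mul(2, I), Mul(Rational(1, 2), Pow(I, -1)))) = Mul(Rational(1, 3), 1) = Rational(1, 3))
Function('r')(n) = Pow(n, Rational(3, 2))
E = 336 (E = Mul(1008, Rational(1, 3)) = 336)
Add(Mul(E, Pow(Pow(-40262, -1), -1)), Mul(-34634, Pow(Function('r')(-130), -1))) = Add(Mul(336, Pow(Pow(-40262, -1), -1)), Mul(-34634, Pow(Pow(-130, Rational(3, 2)), -1))) = Add(Mul(336, Pow(Rational(-1, 40262), -1)), Mul(-34634, Pow(Mul(-130, I, Pow(130, Rational(1, 2))), -1))) = Add(Mul(336, -40262), Mul(-34634, Mul(Rational(1, 16900), I, Pow(130, Rational(1, 2))))) = Add(-13528032, Mul(Rational(-17317, 8450), I, Pow(130, Rational(1, 2))))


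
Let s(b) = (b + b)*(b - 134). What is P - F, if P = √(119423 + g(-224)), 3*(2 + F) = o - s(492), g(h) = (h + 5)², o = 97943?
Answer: 254335/3 + 14*√854 ≈ 85188.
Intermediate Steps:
s(b) = 2*b*(-134 + b) (s(b) = (2*b)*(-134 + b) = 2*b*(-134 + b))
g(h) = (5 + h)²
F = -254335/3 (F = -2 + (97943 - 2*492*(-134 + 492))/3 = -2 + (97943 - 2*492*358)/3 = -2 + (97943 - 1*352272)/3 = -2 + (97943 - 352272)/3 = -2 + (⅓)*(-254329) = -2 - 254329/3 = -254335/3 ≈ -84778.)
P = 14*√854 (P = √(119423 + (5 - 224)²) = √(119423 + (-219)²) = √(119423 + 47961) = √167384 = 14*√854 ≈ 409.13)
P - F = 14*√854 - 1*(-254335/3) = 14*√854 + 254335/3 = 254335/3 + 14*√854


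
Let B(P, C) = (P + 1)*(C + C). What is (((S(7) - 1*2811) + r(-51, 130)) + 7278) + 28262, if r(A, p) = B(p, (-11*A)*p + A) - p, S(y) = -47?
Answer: 19126850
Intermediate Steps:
B(P, C) = 2*C*(1 + P) (B(P, C) = (1 + P)*(2*C) = 2*C*(1 + P))
r(A, p) = -p + 2*(1 + p)*(A - 11*A*p) (r(A, p) = 2*((-11*A)*p + A)*(1 + p) - p = 2*(-11*A*p + A)*(1 + p) - p = 2*(A - 11*A*p)*(1 + p) - p = 2*(1 + p)*(A - 11*A*p) - p = -p + 2*(1 + p)*(A - 11*A*p))
(((S(7) - 1*2811) + r(-51, 130)) + 7278) + 28262 = (((-47 - 1*2811) + (-1*130 - 2*(-51)*(1 + 130)*(-1 + 11*130))) + 7278) + 28262 = (((-47 - 2811) + (-130 - 2*(-51)*131*(-1 + 1430))) + 7278) + 28262 = ((-2858 + (-130 - 2*(-51)*131*1429)) + 7278) + 28262 = ((-2858 + (-130 + 19094298)) + 7278) + 28262 = ((-2858 + 19094168) + 7278) + 28262 = (19091310 + 7278) + 28262 = 19098588 + 28262 = 19126850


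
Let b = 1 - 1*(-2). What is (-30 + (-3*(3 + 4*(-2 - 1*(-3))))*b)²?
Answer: 8649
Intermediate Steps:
b = 3 (b = 1 + 2 = 3)
(-30 + (-3*(3 + 4*(-2 - 1*(-3))))*b)² = (-30 - 3*(3 + 4*(-2 - 1*(-3)))*3)² = (-30 - 3*(3 + 4*(-2 + 3))*3)² = (-30 - 3*(3 + 4*1)*3)² = (-30 - 3*(3 + 4)*3)² = (-30 - 3*7*3)² = (-30 - 21*3)² = (-30 - 63)² = (-93)² = 8649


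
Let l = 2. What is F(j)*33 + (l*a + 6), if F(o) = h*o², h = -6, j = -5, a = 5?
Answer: -4934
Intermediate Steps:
F(o) = -6*o²
F(j)*33 + (l*a + 6) = -6*(-5)²*33 + (2*5 + 6) = -6*25*33 + (10 + 6) = -150*33 + 16 = -4950 + 16 = -4934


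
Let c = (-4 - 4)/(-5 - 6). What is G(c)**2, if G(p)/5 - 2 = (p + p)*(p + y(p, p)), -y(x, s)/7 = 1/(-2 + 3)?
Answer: 18576100/14641 ≈ 1268.8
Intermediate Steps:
y(x, s) = -7 (y(x, s) = -7/(-2 + 3) = -7/1 = -7*1 = -7)
c = 8/11 (c = -8/(-11) = -8*(-1/11) = 8/11 ≈ 0.72727)
G(p) = 10 + 10*p*(-7 + p) (G(p) = 10 + 5*((p + p)*(p - 7)) = 10 + 5*((2*p)*(-7 + p)) = 10 + 5*(2*p*(-7 + p)) = 10 + 10*p*(-7 + p))
G(c)**2 = (10 - 70*8/11 + 10*(8/11)**2)**2 = (10 - 560/11 + 10*(64/121))**2 = (10 - 560/11 + 640/121)**2 = (-4310/121)**2 = 18576100/14641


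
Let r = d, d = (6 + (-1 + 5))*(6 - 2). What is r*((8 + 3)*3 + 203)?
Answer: 9440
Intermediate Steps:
d = 40 (d = (6 + 4)*4 = 10*4 = 40)
r = 40
r*((8 + 3)*3 + 203) = 40*((8 + 3)*3 + 203) = 40*(11*3 + 203) = 40*(33 + 203) = 40*236 = 9440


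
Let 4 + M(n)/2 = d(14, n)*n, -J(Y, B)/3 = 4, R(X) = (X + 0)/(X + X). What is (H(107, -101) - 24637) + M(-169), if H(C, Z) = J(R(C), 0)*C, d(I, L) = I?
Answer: -30661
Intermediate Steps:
R(X) = ½ (R(X) = X/((2*X)) = X*(1/(2*X)) = ½)
J(Y, B) = -12 (J(Y, B) = -3*4 = -12)
M(n) = -8 + 28*n (M(n) = -8 + 2*(14*n) = -8 + 28*n)
H(C, Z) = -12*C
(H(107, -101) - 24637) + M(-169) = (-12*107 - 24637) + (-8 + 28*(-169)) = (-1284 - 24637) + (-8 - 4732) = -25921 - 4740 = -30661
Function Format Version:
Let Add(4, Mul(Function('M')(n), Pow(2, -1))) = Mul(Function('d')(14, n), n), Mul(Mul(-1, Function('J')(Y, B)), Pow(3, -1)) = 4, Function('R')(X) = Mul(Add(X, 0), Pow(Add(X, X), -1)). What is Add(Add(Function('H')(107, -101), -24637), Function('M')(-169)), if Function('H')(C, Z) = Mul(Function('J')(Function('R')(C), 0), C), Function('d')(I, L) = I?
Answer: -30661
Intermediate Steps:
Function('R')(X) = Rational(1, 2) (Function('R')(X) = Mul(X, Pow(Mul(2, X), -1)) = Mul(X, Mul(Rational(1, 2), Pow(X, -1))) = Rational(1, 2))
Function('J')(Y, B) = -12 (Function('J')(Y, B) = Mul(-3, 4) = -12)
Function('M')(n) = Add(-8, Mul(28, n)) (Function('M')(n) = Add(-8, Mul(2, Mul(14, n))) = Add(-8, Mul(28, n)))
Function('H')(C, Z) = Mul(-12, C)
Add(Add(Function('H')(107, -101), -24637), Function('M')(-169)) = Add(Add(Mul(-12, 107), -24637), Add(-8, Mul(28, -169))) = Add(Add(-1284, -24637), Add(-8, -4732)) = Add(-25921, -4740) = -30661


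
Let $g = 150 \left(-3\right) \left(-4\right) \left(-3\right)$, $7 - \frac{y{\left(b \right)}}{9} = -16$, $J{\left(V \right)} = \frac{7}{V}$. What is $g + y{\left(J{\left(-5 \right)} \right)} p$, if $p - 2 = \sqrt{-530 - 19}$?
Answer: $-4986 + 621 i \sqrt{61} \approx -4986.0 + 4850.2 i$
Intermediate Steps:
$y{\left(b \right)} = 207$ ($y{\left(b \right)} = 63 - -144 = 63 + 144 = 207$)
$p = 2 + 3 i \sqrt{61}$ ($p = 2 + \sqrt{-530 - 19} = 2 + \sqrt{-549} = 2 + 3 i \sqrt{61} \approx 2.0 + 23.431 i$)
$g = -5400$ ($g = 150 \cdot 12 \left(-3\right) = 150 \left(-36\right) = -5400$)
$g + y{\left(J{\left(-5 \right)} \right)} p = -5400 + 207 \left(2 + 3 i \sqrt{61}\right) = -5400 + \left(414 + 621 i \sqrt{61}\right) = -4986 + 621 i \sqrt{61}$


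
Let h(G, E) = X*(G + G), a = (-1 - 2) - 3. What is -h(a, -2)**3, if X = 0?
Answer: 0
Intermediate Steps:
a = -6 (a = -3 - 3 = -6)
h(G, E) = 0 (h(G, E) = 0*(G + G) = 0*(2*G) = 0)
-h(a, -2)**3 = -1*0**3 = -1*0 = 0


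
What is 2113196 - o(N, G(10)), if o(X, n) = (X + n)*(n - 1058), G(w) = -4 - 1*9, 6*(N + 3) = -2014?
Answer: 1736561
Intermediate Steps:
N = -1016/3 (N = -3 + (⅙)*(-2014) = -3 - 1007/3 = -1016/3 ≈ -338.67)
G(w) = -13 (G(w) = -4 - 9 = -13)
o(X, n) = (-1058 + n)*(X + n) (o(X, n) = (X + n)*(-1058 + n) = (-1058 + n)*(X + n))
2113196 - o(N, G(10)) = 2113196 - ((-13)² - 1058*(-1016/3) - 1058*(-13) - 1016/3*(-13)) = 2113196 - (169 + 1074928/3 + 13754 + 13208/3) = 2113196 - 1*376635 = 2113196 - 376635 = 1736561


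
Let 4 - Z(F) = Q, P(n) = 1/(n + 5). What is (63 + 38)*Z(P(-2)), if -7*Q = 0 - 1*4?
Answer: 2424/7 ≈ 346.29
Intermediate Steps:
Q = 4/7 (Q = -(0 - 1*4)/7 = -(0 - 4)/7 = -⅐*(-4) = 4/7 ≈ 0.57143)
P(n) = 1/(5 + n)
Z(F) = 24/7 (Z(F) = 4 - 1*4/7 = 4 - 4/7 = 24/7)
(63 + 38)*Z(P(-2)) = (63 + 38)*(24/7) = 101*(24/7) = 2424/7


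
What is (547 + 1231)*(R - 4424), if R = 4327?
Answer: -172466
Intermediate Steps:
(547 + 1231)*(R - 4424) = (547 + 1231)*(4327 - 4424) = 1778*(-97) = -172466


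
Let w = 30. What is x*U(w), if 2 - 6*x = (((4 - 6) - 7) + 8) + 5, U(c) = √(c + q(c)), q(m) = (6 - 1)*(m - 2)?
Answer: -√170/3 ≈ -4.3461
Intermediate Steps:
q(m) = -10 + 5*m (q(m) = 5*(-2 + m) = -10 + 5*m)
U(c) = √(-10 + 6*c) (U(c) = √(c + (-10 + 5*c)) = √(-10 + 6*c))
x = -⅓ (x = ⅓ - ((((4 - 6) - 7) + 8) + 5)/6 = ⅓ - (((-2 - 7) + 8) + 5)/6 = ⅓ - ((-9 + 8) + 5)/6 = ⅓ - (-1 + 5)/6 = ⅓ - ⅙*4 = ⅓ - ⅔ = -⅓ ≈ -0.33333)
x*U(w) = -√(-10 + 6*30)/3 = -√(-10 + 180)/3 = -√170/3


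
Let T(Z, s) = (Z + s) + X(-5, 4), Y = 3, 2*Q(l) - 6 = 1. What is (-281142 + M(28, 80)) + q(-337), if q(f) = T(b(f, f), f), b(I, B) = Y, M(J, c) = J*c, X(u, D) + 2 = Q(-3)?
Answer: -558469/2 ≈ -2.7923e+5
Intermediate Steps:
Q(l) = 7/2 (Q(l) = 3 + (1/2)*1 = 3 + 1/2 = 7/2)
X(u, D) = 3/2 (X(u, D) = -2 + 7/2 = 3/2)
b(I, B) = 3
T(Z, s) = 3/2 + Z + s (T(Z, s) = (Z + s) + 3/2 = 3/2 + Z + s)
q(f) = 9/2 + f (q(f) = 3/2 + 3 + f = 9/2 + f)
(-281142 + M(28, 80)) + q(-337) = (-281142 + 28*80) + (9/2 - 337) = (-281142 + 2240) - 665/2 = -278902 - 665/2 = -558469/2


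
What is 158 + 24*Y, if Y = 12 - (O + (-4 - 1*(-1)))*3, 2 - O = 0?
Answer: 518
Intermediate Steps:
O = 2 (O = 2 - 1*0 = 2 + 0 = 2)
Y = 15 (Y = 12 - (2 + (-4 - 1*(-1)))*3 = 12 - (2 + (-4 + 1))*3 = 12 - (2 - 3)*3 = 12 - (-1)*3 = 12 - 1*(-3) = 12 + 3 = 15)
158 + 24*Y = 158 + 24*15 = 158 + 360 = 518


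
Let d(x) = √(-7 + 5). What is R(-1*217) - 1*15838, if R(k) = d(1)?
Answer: -15838 + I*√2 ≈ -15838.0 + 1.4142*I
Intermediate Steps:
d(x) = I*√2 (d(x) = √(-2) = I*√2)
R(k) = I*√2
R(-1*217) - 1*15838 = I*√2 - 1*15838 = I*√2 - 15838 = -15838 + I*√2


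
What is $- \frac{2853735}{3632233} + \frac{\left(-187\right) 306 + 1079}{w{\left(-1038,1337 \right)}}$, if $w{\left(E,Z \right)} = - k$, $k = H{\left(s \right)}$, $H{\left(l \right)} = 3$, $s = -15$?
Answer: $\frac{203915896114}{10896699} \approx 18714.0$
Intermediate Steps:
$k = 3$
$w{\left(E,Z \right)} = -3$ ($w{\left(E,Z \right)} = \left(-1\right) 3 = -3$)
$- \frac{2853735}{3632233} + \frac{\left(-187\right) 306 + 1079}{w{\left(-1038,1337 \right)}} = - \frac{2853735}{3632233} + \frac{\left(-187\right) 306 + 1079}{-3} = \left(-2853735\right) \frac{1}{3632233} + \left(-57222 + 1079\right) \left(- \frac{1}{3}\right) = - \frac{2853735}{3632233} - - \frac{56143}{3} = - \frac{2853735}{3632233} + \frac{56143}{3} = \frac{203915896114}{10896699}$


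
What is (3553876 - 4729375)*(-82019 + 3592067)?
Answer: -4126057913952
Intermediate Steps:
(3553876 - 4729375)*(-82019 + 3592067) = -1175499*3510048 = -4126057913952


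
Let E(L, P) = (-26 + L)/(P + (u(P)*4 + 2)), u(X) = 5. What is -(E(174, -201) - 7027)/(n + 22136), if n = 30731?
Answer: 1257981/9463193 ≈ 0.13293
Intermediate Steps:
E(L, P) = (-26 + L)/(22 + P) (E(L, P) = (-26 + L)/(P + (5*4 + 2)) = (-26 + L)/(P + (20 + 2)) = (-26 + L)/(P + 22) = (-26 + L)/(22 + P))
-(E(174, -201) - 7027)/(n + 22136) = -((-26 + 174)/(22 - 201) - 7027)/(30731 + 22136) = -(148/(-179) - 7027)/52867 = -(-1/179*148 - 7027)/52867 = -(-148/179 - 7027)/52867 = -(-1257981)/(179*52867) = -1*(-1257981/9463193) = 1257981/9463193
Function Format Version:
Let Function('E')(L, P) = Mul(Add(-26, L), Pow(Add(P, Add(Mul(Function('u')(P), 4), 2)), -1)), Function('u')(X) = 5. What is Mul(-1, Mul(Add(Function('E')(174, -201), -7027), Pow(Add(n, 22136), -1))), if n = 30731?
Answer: Rational(1257981, 9463193) ≈ 0.13293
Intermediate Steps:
Function('E')(L, P) = Mul(Pow(Add(22, P), -1), Add(-26, L)) (Function('E')(L, P) = Mul(Add(-26, L), Pow(Add(P, Add(Mul(5, 4), 2)), -1)) = Mul(Add(-26, L), Pow(Add(P, Add(20, 2)), -1)) = Mul(Add(-26, L), Pow(Add(P, 22), -1)) = Mul(Add(-26, L), Pow(Add(22, P), -1)) = Mul(Pow(Add(22, P), -1), Add(-26, L)))
Mul(-1, Mul(Add(Function('E')(174, -201), -7027), Pow(Add(n, 22136), -1))) = Mul(-1, Mul(Add(Mul(Pow(Add(22, -201), -1), Add(-26, 174)), -7027), Pow(Add(30731, 22136), -1))) = Mul(-1, Mul(Add(Mul(Pow(-179, -1), 148), -7027), Pow(52867, -1))) = Mul(-1, Mul(Add(Mul(Rational(-1, 179), 148), -7027), Rational(1, 52867))) = Mul(-1, Mul(Add(Rational(-148, 179), -7027), Rational(1, 52867))) = Mul(-1, Mul(Rational(-1257981, 179), Rational(1, 52867))) = Mul(-1, Rational(-1257981, 9463193)) = Rational(1257981, 9463193)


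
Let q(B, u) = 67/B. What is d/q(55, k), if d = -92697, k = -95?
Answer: -5098335/67 ≈ -76095.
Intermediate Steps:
d/q(55, k) = -92697/(67/55) = -92697/(67*(1/55)) = -92697/67/55 = -92697*55/67 = -5098335/67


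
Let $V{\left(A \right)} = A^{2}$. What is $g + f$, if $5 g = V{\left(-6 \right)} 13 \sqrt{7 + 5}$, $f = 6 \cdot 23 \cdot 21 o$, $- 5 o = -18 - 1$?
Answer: $\frac{55062}{5} + \frac{936 \sqrt{3}}{5} \approx 11337.0$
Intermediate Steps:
$o = \frac{19}{5}$ ($o = - \frac{-18 - 1}{5} = \left(- \frac{1}{5}\right) \left(-19\right) = \frac{19}{5} \approx 3.8$)
$f = \frac{55062}{5}$ ($f = 6 \cdot 23 \cdot 21 \cdot \frac{19}{5} = 138 \cdot 21 \cdot \frac{19}{5} = 2898 \cdot \frac{19}{5} = \frac{55062}{5} \approx 11012.0$)
$g = \frac{936 \sqrt{3}}{5}$ ($g = \frac{\left(-6\right)^{2} \cdot 13 \sqrt{7 + 5}}{5} = \frac{36 \cdot 13 \sqrt{12}}{5} = \frac{468 \cdot 2 \sqrt{3}}{5} = \frac{936 \sqrt{3}}{5} \approx 324.24$)
$g + f = \frac{936 \sqrt{3}}{5} + \frac{55062}{5} = \frac{55062}{5} + \frac{936 \sqrt{3}}{5}$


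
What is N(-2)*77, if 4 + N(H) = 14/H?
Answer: -847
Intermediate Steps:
N(H) = -4 + 14/H
N(-2)*77 = (-4 + 14/(-2))*77 = (-4 + 14*(-½))*77 = (-4 - 7)*77 = -11*77 = -847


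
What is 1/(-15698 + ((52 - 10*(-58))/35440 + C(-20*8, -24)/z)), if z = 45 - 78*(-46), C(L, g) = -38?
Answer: -16094190/252646475953 ≈ -6.3702e-5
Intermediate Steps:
z = 3633 (z = 45 + 3588 = 3633)
1/(-15698 + ((52 - 10*(-58))/35440 + C(-20*8, -24)/z)) = 1/(-15698 + ((52 - 10*(-58))/35440 - 38/3633)) = 1/(-15698 + ((52 + 580)*(1/35440) - 38*1/3633)) = 1/(-15698 + (632*(1/35440) - 38/3633)) = 1/(-15698 + (79/4430 - 38/3633)) = 1/(-15698 + 118667/16094190) = 1/(-252646475953/16094190) = -16094190/252646475953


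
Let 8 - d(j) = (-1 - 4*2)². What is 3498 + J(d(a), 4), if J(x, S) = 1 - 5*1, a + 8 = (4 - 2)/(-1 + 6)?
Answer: 3494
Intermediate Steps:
a = -38/5 (a = -8 + (4 - 2)/(-1 + 6) = -8 + 2/5 = -8 + 2*(⅕) = -8 + ⅖ = -38/5 ≈ -7.6000)
d(j) = -73 (d(j) = 8 - (-1 - 4*2)² = 8 - (-1 - 8)² = 8 - 1*(-9)² = 8 - 1*81 = 8 - 81 = -73)
J(x, S) = -4 (J(x, S) = 1 - 5 = -4)
3498 + J(d(a), 4) = 3498 - 4 = 3494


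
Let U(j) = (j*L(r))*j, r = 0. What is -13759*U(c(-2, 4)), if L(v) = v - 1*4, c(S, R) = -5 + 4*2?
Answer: 495324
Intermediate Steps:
c(S, R) = 3 (c(S, R) = -5 + 8 = 3)
L(v) = -4 + v (L(v) = v - 4 = -4 + v)
U(j) = -4*j**2 (U(j) = (j*(-4 + 0))*j = (j*(-4))*j = (-4*j)*j = -4*j**2)
-13759*U(c(-2, 4)) = -(-55036)*3**2 = -(-55036)*9 = -13759*(-36) = 495324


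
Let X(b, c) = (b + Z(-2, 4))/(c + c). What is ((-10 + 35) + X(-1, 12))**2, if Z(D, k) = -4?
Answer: 354025/576 ≈ 614.63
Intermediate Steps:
X(b, c) = (-4 + b)/(2*c) (X(b, c) = (b - 4)/(c + c) = (-4 + b)/((2*c)) = (-4 + b)*(1/(2*c)) = (-4 + b)/(2*c))
((-10 + 35) + X(-1, 12))**2 = ((-10 + 35) + (1/2)*(-4 - 1)/12)**2 = (25 + (1/2)*(1/12)*(-5))**2 = (25 - 5/24)**2 = (595/24)**2 = 354025/576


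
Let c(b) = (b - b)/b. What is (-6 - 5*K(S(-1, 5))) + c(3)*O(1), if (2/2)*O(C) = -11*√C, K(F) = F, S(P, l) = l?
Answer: -31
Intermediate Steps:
c(b) = 0 (c(b) = 0/b = 0)
O(C) = -11*√C
(-6 - 5*K(S(-1, 5))) + c(3)*O(1) = (-6 - 5*5) + 0*(-11*√1) = (-6 - 25) + 0*(-11*1) = -31 + 0*(-11) = -31 + 0 = -31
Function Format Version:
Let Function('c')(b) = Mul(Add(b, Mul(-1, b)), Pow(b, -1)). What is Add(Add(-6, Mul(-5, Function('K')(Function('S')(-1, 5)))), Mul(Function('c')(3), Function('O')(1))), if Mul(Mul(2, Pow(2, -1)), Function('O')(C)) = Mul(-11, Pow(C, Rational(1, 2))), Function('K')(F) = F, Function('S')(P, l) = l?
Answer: -31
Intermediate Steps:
Function('c')(b) = 0 (Function('c')(b) = Mul(0, Pow(b, -1)) = 0)
Function('O')(C) = Mul(-11, Pow(C, Rational(1, 2)))
Add(Add(-6, Mul(-5, Function('K')(Function('S')(-1, 5)))), Mul(Function('c')(3), Function('O')(1))) = Add(Add(-6, Mul(-5, 5)), Mul(0, Mul(-11, Pow(1, Rational(1, 2))))) = Add(Add(-6, -25), Mul(0, Mul(-11, 1))) = Add(-31, Mul(0, -11)) = Add(-31, 0) = -31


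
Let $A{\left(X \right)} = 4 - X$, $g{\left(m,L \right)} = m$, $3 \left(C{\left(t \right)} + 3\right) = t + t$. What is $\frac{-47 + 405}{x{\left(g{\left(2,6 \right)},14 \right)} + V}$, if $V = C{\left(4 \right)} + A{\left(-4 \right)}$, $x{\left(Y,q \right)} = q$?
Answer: $\frac{1074}{65} \approx 16.523$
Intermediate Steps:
$C{\left(t \right)} = -3 + \frac{2 t}{3}$ ($C{\left(t \right)} = -3 + \frac{t + t}{3} = -3 + \frac{2 t}{3}$)
$V = \frac{23}{3}$ ($V = \left(-3 + \frac{2}{3} \cdot 4\right) + \left(4 - -4\right) = \left(-3 + \frac{8}{3}\right) + \left(4 + 4\right) = - \frac{1}{3} + 8 = \frac{23}{3} \approx 7.6667$)
$\frac{-47 + 405}{x{\left(g{\left(2,6 \right)},14 \right)} + V} = \frac{-47 + 405}{14 + \frac{23}{3}} = \frac{358}{\frac{65}{3}} = 358 \cdot \frac{3}{65} = \frac{1074}{65}$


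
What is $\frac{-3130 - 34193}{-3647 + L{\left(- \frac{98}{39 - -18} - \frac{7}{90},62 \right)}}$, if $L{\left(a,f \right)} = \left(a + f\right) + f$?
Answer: $\frac{63822330}{6027403} \approx 10.589$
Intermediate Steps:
$L{\left(a,f \right)} = a + 2 f$
$\frac{-3130 - 34193}{-3647 + L{\left(- \frac{98}{39 - -18} - \frac{7}{90},62 \right)}} = \frac{-3130 - 34193}{-3647 + \left(\left(- \frac{98}{39 - -18} - \frac{7}{90}\right) + 2 \cdot 62\right)} = - \frac{37323}{-3647 + \left(\left(- \frac{98}{39 + 18} - \frac{7}{90}\right) + 124\right)} = - \frac{37323}{-3647 + \left(\left(- \frac{98}{57} - \frac{7}{90}\right) + 124\right)} = - \frac{37323}{-3647 + \left(- \frac{3073}{1710} + 124\right)} = - \frac{37323}{-3647 + \frac{208967}{1710}} = - \frac{37323}{- \frac{6027403}{1710}} = \left(-37323\right) \left(- \frac{1710}{6027403}\right) = \frac{63822330}{6027403}$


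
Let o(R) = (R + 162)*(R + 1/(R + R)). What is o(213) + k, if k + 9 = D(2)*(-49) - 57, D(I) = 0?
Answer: 11333003/142 ≈ 79810.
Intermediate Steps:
o(R) = (162 + R)*(R + 1/(2*R))
k = -66 (k = -9 + (0*(-49) - 57) = -9 + (0 - 57) = -9 - 57 = -66)
o(213) + k = (½ + 213² + 81/213 + 162*213) - 66 = (½ + 45369 + 81*(1/213) + 34506) - 66 = (½ + 45369 + 27/71 + 34506) - 66 = 11342375/142 - 66 = 11333003/142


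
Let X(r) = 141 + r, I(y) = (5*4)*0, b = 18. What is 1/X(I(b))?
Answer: 1/141 ≈ 0.0070922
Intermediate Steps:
I(y) = 0 (I(y) = 20*0 = 0)
1/X(I(b)) = 1/(141 + 0) = 1/141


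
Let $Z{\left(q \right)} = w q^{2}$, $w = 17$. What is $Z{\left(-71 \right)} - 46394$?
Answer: $39303$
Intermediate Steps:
$Z{\left(q \right)} = 17 q^{2}$
$Z{\left(-71 \right)} - 46394 = 17 \left(-71\right)^{2} - 46394 = 17 \cdot 5041 - 46394 = 85697 - 46394 = 39303$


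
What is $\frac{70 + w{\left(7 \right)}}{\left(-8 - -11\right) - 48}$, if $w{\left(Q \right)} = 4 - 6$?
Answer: $- \frac{68}{45} \approx -1.5111$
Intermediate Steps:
$w{\left(Q \right)} = -2$
$\frac{70 + w{\left(7 \right)}}{\left(-8 - -11\right) - 48} = \frac{70 - 2}{\left(-8 - -11\right) - 48} = \frac{68}{\left(-8 + 11\right) - 48} = \frac{68}{3 - 48} = \frac{68}{-45} = 68 \left(- \frac{1}{45}\right) = - \frac{68}{45}$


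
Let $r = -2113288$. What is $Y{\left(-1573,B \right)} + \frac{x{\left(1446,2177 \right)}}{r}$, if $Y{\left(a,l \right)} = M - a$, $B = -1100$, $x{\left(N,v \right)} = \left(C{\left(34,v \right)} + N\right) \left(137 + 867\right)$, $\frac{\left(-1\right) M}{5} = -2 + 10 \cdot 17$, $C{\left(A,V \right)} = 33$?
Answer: $\frac{13340993}{18218} \approx 732.3$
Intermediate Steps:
$M = -840$ ($M = - 5 \left(-2 + 10 \cdot 17\right) = - 5 \left(-2 + 170\right) = \left(-5\right) 168 = -840$)
$x{\left(N,v \right)} = 33132 + 1004 N$ ($x{\left(N,v \right)} = \left(33 + N\right) \left(137 + 867\right) = \left(33 + N\right) 1004 = 33132 + 1004 N$)
$Y{\left(a,l \right)} = -840 - a$
$Y{\left(-1573,B \right)} + \frac{x{\left(1446,2177 \right)}}{r} = \left(-840 - -1573\right) + \frac{33132 + 1004 \cdot 1446}{-2113288} = \left(-840 + 1573\right) + \left(33132 + 1451784\right) \left(- \frac{1}{2113288}\right) = 733 + 1484916 \left(- \frac{1}{2113288}\right) = 733 - \frac{12801}{18218} = \frac{13340993}{18218}$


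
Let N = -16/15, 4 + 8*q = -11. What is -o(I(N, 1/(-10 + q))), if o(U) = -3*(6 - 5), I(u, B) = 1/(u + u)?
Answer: 3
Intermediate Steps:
q = -15/8 (q = -½ + (⅛)*(-11) = -½ - 11/8 = -15/8 ≈ -1.8750)
N = -16/15 (N = -16*1/15 = -16/15 ≈ -1.0667)
I(u, B) = 1/(2*u)
o(U) = -3 (o(U) = -3*1 = -3)
-o(I(N, 1/(-10 + q))) = -1*(-3) = 3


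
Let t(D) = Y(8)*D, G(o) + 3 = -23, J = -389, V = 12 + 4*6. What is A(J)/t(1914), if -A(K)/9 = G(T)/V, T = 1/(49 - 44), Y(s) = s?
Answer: 13/30624 ≈ 0.00042450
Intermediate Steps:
V = 36 (V = 12 + 24 = 36)
T = ⅕ (T = 1/5 = ⅕ ≈ 0.20000)
G(o) = -26 (G(o) = -3 - 23 = -26)
t(D) = 8*D
A(K) = 13/2 (A(K) = -(-234)/36 = -9*(-13/18) = 13/2)
A(J)/t(1914) = 13/(2*((8*1914))) = (13/2)/15312 = (13/2)*(1/15312) = 13/30624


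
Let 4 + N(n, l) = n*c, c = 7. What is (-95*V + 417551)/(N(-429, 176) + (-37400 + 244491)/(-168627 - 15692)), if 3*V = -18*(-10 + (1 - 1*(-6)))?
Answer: -76647397279/554454324 ≈ -138.24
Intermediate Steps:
V = 18 (V = (-18*(-10 + (1 - 1*(-6))))/3 = (-18*(-10 + (1 + 6)))/3 = (-18*(-10 + 7))/3 = (-18*(-3))/3 = (⅓)*54 = 18)
N(n, l) = -4 + 7*n (N(n, l) = -4 + n*7 = -4 + 7*n)
(-95*V + 417551)/(N(-429, 176) + (-37400 + 244491)/(-168627 - 15692)) = (-95*18 + 417551)/((-4 + 7*(-429)) + (-37400 + 244491)/(-168627 - 15692)) = (-1710 + 417551)/((-4 - 3003) + 207091/(-184319)) = 415841/(-3007 + 207091*(-1/184319)) = 415841/(-3007 - 207091/184319) = 415841/(-554454324/184319) = 415841*(-184319/554454324) = -76647397279/554454324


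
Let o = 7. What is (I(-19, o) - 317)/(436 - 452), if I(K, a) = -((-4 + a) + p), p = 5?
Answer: 325/16 ≈ 20.313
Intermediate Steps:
I(K, a) = -1 - a (I(K, a) = -((-4 + a) + 5) = -(1 + a) = -1 - a)
(I(-19, o) - 317)/(436 - 452) = ((-1 - 1*7) - 317)/(436 - 452) = ((-1 - 7) - 317)/(-16) = (-8 - 317)*(-1/16) = -325*(-1/16) = 325/16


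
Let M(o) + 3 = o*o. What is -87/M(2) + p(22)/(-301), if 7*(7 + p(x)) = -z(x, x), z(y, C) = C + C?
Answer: -183216/2107 ≈ -86.956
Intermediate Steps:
z(y, C) = 2*C
p(x) = -7 - 2*x/7 (p(x) = -7 + (-2*x)/7 = -7 - 2*x/7)
M(o) = -3 + o**2 (M(o) = -3 + o*o = -3 + o**2)
-87/M(2) + p(22)/(-301) = -87/(-3 + 2**2) + (-7 - 2/7*22)/(-301) = -87/(-3 + 4) + (-7 - 44/7)*(-1/301) = -87/1 - 93/7*(-1/301) = -87*1 + 93/2107 = -87 + 93/2107 = -183216/2107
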